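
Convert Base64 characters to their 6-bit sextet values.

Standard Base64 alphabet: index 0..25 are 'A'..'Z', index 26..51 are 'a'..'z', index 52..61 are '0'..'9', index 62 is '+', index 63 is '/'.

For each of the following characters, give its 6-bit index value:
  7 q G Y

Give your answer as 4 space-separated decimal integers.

Answer: 59 42 6 24

Derivation:
'7': 0..9 range, 52 + ord('7') − ord('0') = 59
'q': a..z range, 26 + ord('q') − ord('a') = 42
'G': A..Z range, ord('G') − ord('A') = 6
'Y': A..Z range, ord('Y') − ord('A') = 24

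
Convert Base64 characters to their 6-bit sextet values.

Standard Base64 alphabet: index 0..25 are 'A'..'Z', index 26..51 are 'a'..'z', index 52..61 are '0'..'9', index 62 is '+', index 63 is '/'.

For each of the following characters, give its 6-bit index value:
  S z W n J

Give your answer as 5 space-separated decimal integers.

'S': A..Z range, ord('S') − ord('A') = 18
'z': a..z range, 26 + ord('z') − ord('a') = 51
'W': A..Z range, ord('W') − ord('A') = 22
'n': a..z range, 26 + ord('n') − ord('a') = 39
'J': A..Z range, ord('J') − ord('A') = 9

Answer: 18 51 22 39 9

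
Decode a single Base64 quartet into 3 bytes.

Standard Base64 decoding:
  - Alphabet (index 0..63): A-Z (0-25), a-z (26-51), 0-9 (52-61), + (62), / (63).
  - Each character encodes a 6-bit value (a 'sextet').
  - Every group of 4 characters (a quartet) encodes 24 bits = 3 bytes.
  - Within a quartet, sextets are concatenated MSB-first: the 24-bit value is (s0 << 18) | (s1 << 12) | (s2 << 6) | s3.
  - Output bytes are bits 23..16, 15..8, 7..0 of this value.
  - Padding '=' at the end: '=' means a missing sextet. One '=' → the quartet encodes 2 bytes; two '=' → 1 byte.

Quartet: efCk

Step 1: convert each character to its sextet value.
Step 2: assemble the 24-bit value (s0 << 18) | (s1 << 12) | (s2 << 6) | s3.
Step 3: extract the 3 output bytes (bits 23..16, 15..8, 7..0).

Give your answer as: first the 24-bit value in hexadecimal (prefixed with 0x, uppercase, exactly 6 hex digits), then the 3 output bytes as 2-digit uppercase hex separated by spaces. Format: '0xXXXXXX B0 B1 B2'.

Sextets: e=30, f=31, C=2, k=36
24-bit: (30<<18) | (31<<12) | (2<<6) | 36
      = 0x780000 | 0x01F000 | 0x000080 | 0x000024
      = 0x79F0A4
Bytes: (v>>16)&0xFF=79, (v>>8)&0xFF=F0, v&0xFF=A4

Answer: 0x79F0A4 79 F0 A4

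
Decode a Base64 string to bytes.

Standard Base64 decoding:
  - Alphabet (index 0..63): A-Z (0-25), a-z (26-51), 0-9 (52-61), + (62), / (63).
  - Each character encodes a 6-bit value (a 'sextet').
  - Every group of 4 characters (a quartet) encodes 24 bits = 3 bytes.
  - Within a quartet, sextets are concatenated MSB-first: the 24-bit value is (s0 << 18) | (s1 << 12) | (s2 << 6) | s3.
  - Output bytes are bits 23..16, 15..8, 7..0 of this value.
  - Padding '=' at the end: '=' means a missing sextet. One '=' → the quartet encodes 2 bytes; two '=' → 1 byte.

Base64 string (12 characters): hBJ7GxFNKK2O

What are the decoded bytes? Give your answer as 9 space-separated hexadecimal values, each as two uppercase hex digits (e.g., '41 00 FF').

Answer: 84 12 7B 1B 11 4D 28 AD 8E

Derivation:
After char 0 ('h'=33): chars_in_quartet=1 acc=0x21 bytes_emitted=0
After char 1 ('B'=1): chars_in_quartet=2 acc=0x841 bytes_emitted=0
After char 2 ('J'=9): chars_in_quartet=3 acc=0x21049 bytes_emitted=0
After char 3 ('7'=59): chars_in_quartet=4 acc=0x84127B -> emit 84 12 7B, reset; bytes_emitted=3
After char 4 ('G'=6): chars_in_quartet=1 acc=0x6 bytes_emitted=3
After char 5 ('x'=49): chars_in_quartet=2 acc=0x1B1 bytes_emitted=3
After char 6 ('F'=5): chars_in_quartet=3 acc=0x6C45 bytes_emitted=3
After char 7 ('N'=13): chars_in_quartet=4 acc=0x1B114D -> emit 1B 11 4D, reset; bytes_emitted=6
After char 8 ('K'=10): chars_in_quartet=1 acc=0xA bytes_emitted=6
After char 9 ('K'=10): chars_in_quartet=2 acc=0x28A bytes_emitted=6
After char 10 ('2'=54): chars_in_quartet=3 acc=0xA2B6 bytes_emitted=6
After char 11 ('O'=14): chars_in_quartet=4 acc=0x28AD8E -> emit 28 AD 8E, reset; bytes_emitted=9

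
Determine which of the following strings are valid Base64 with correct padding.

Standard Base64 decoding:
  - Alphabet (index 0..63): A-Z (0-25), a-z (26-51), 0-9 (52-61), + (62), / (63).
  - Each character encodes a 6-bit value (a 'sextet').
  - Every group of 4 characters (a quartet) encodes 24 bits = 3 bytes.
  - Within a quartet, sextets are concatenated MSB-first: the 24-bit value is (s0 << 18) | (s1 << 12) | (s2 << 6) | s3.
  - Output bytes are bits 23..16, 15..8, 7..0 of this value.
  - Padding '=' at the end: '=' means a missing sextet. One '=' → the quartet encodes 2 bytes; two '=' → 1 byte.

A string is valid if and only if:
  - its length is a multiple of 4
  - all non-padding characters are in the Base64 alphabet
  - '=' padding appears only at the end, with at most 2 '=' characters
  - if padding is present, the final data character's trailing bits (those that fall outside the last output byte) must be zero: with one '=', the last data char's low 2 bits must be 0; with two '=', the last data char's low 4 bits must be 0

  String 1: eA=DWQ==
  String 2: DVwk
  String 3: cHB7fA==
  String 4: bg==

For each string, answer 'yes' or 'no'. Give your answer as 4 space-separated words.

String 1: 'eA=DWQ==' → invalid (bad char(s): ['=']; '=' in middle)
String 2: 'DVwk' → valid
String 3: 'cHB7fA==' → valid
String 4: 'bg==' → valid

Answer: no yes yes yes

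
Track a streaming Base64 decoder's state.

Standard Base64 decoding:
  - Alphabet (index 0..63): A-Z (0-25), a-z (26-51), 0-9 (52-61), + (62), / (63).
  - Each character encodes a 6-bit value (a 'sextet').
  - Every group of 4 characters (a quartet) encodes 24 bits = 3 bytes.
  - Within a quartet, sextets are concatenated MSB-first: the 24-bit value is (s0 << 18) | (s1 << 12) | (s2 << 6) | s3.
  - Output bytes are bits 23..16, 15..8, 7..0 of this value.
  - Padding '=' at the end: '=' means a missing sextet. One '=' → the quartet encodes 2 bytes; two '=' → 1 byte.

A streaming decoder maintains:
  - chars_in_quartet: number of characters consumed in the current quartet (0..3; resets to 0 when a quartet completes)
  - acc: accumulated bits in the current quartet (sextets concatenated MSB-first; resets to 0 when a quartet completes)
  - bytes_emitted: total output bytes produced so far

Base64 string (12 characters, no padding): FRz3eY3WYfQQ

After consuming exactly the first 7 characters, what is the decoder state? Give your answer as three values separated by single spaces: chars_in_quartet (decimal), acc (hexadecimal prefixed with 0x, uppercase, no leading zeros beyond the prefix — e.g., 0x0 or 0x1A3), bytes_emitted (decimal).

Answer: 3 0x1E637 3

Derivation:
After char 0 ('F'=5): chars_in_quartet=1 acc=0x5 bytes_emitted=0
After char 1 ('R'=17): chars_in_quartet=2 acc=0x151 bytes_emitted=0
After char 2 ('z'=51): chars_in_quartet=3 acc=0x5473 bytes_emitted=0
After char 3 ('3'=55): chars_in_quartet=4 acc=0x151CF7 -> emit 15 1C F7, reset; bytes_emitted=3
After char 4 ('e'=30): chars_in_quartet=1 acc=0x1E bytes_emitted=3
After char 5 ('Y'=24): chars_in_quartet=2 acc=0x798 bytes_emitted=3
After char 6 ('3'=55): chars_in_quartet=3 acc=0x1E637 bytes_emitted=3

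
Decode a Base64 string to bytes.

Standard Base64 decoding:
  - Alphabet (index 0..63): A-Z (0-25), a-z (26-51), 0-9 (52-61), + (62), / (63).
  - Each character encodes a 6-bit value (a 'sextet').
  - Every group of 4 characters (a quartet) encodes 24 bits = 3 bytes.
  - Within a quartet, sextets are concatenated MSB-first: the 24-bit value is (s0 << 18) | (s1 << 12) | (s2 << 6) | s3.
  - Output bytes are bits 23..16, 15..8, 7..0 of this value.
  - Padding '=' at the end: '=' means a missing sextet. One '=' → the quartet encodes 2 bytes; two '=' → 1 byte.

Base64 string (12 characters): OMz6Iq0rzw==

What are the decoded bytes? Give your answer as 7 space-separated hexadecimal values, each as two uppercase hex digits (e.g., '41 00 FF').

After char 0 ('O'=14): chars_in_quartet=1 acc=0xE bytes_emitted=0
After char 1 ('M'=12): chars_in_quartet=2 acc=0x38C bytes_emitted=0
After char 2 ('z'=51): chars_in_quartet=3 acc=0xE333 bytes_emitted=0
After char 3 ('6'=58): chars_in_quartet=4 acc=0x38CCFA -> emit 38 CC FA, reset; bytes_emitted=3
After char 4 ('I'=8): chars_in_quartet=1 acc=0x8 bytes_emitted=3
After char 5 ('q'=42): chars_in_quartet=2 acc=0x22A bytes_emitted=3
After char 6 ('0'=52): chars_in_quartet=3 acc=0x8AB4 bytes_emitted=3
After char 7 ('r'=43): chars_in_quartet=4 acc=0x22AD2B -> emit 22 AD 2B, reset; bytes_emitted=6
After char 8 ('z'=51): chars_in_quartet=1 acc=0x33 bytes_emitted=6
After char 9 ('w'=48): chars_in_quartet=2 acc=0xCF0 bytes_emitted=6
Padding '==': partial quartet acc=0xCF0 -> emit CF; bytes_emitted=7

Answer: 38 CC FA 22 AD 2B CF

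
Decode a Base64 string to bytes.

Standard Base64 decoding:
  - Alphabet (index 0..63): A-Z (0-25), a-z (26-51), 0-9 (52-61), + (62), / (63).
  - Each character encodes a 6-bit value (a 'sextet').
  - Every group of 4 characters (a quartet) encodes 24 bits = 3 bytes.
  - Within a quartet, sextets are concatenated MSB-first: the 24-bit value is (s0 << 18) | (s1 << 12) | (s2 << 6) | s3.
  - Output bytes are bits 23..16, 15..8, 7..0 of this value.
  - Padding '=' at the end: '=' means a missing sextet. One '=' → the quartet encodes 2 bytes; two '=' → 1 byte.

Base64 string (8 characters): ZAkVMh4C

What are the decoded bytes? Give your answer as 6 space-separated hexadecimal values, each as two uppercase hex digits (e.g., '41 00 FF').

Answer: 64 09 15 32 1E 02

Derivation:
After char 0 ('Z'=25): chars_in_quartet=1 acc=0x19 bytes_emitted=0
After char 1 ('A'=0): chars_in_quartet=2 acc=0x640 bytes_emitted=0
After char 2 ('k'=36): chars_in_quartet=3 acc=0x19024 bytes_emitted=0
After char 3 ('V'=21): chars_in_quartet=4 acc=0x640915 -> emit 64 09 15, reset; bytes_emitted=3
After char 4 ('M'=12): chars_in_quartet=1 acc=0xC bytes_emitted=3
After char 5 ('h'=33): chars_in_quartet=2 acc=0x321 bytes_emitted=3
After char 6 ('4'=56): chars_in_quartet=3 acc=0xC878 bytes_emitted=3
After char 7 ('C'=2): chars_in_quartet=4 acc=0x321E02 -> emit 32 1E 02, reset; bytes_emitted=6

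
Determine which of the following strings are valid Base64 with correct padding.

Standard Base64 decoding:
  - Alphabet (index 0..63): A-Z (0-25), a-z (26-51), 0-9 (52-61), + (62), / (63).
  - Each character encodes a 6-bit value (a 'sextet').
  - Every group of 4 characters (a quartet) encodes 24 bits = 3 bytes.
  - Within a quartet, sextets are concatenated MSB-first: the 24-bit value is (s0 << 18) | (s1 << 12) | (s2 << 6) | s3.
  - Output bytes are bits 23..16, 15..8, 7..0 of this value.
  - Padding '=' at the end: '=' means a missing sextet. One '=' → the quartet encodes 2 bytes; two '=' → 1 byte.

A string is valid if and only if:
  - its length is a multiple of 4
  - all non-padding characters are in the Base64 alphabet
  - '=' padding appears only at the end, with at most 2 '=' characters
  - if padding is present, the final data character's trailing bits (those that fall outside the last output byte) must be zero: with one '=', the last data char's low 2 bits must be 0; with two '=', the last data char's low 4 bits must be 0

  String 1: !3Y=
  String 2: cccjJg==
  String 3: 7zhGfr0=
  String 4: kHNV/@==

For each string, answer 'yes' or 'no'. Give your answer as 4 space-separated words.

Answer: no yes yes no

Derivation:
String 1: '!3Y=' → invalid (bad char(s): ['!'])
String 2: 'cccjJg==' → valid
String 3: '7zhGfr0=' → valid
String 4: 'kHNV/@==' → invalid (bad char(s): ['@'])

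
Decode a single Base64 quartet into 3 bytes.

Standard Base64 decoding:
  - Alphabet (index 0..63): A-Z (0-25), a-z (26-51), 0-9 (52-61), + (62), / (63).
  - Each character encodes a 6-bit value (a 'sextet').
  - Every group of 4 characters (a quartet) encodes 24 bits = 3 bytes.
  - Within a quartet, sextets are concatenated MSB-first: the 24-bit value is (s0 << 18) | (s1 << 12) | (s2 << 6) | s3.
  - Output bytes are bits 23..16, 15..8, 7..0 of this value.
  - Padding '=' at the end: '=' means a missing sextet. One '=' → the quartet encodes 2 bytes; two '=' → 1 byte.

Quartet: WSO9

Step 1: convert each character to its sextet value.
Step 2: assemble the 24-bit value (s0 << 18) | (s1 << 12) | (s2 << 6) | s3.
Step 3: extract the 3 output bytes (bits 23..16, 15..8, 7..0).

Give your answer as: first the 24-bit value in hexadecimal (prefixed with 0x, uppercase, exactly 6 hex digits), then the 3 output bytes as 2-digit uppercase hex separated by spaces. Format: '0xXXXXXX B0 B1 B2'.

Answer: 0x5923BD 59 23 BD

Derivation:
Sextets: W=22, S=18, O=14, 9=61
24-bit: (22<<18) | (18<<12) | (14<<6) | 61
      = 0x580000 | 0x012000 | 0x000380 | 0x00003D
      = 0x5923BD
Bytes: (v>>16)&0xFF=59, (v>>8)&0xFF=23, v&0xFF=BD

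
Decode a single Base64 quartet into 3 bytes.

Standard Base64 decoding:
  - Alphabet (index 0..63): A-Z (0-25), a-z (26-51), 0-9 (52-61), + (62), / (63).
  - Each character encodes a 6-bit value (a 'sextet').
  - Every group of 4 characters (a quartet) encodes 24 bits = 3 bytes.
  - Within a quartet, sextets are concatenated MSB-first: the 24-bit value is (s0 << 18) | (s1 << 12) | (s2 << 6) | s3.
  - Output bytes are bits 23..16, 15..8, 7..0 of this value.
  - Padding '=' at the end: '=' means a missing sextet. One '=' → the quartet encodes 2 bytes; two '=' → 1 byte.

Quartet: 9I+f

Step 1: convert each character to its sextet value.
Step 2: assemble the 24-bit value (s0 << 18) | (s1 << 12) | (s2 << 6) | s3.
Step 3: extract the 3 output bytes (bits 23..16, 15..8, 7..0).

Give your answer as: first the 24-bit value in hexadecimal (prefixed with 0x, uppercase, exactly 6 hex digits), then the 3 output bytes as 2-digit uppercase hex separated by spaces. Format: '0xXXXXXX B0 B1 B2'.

Sextets: 9=61, I=8, +=62, f=31
24-bit: (61<<18) | (8<<12) | (62<<6) | 31
      = 0xF40000 | 0x008000 | 0x000F80 | 0x00001F
      = 0xF48F9F
Bytes: (v>>16)&0xFF=F4, (v>>8)&0xFF=8F, v&0xFF=9F

Answer: 0xF48F9F F4 8F 9F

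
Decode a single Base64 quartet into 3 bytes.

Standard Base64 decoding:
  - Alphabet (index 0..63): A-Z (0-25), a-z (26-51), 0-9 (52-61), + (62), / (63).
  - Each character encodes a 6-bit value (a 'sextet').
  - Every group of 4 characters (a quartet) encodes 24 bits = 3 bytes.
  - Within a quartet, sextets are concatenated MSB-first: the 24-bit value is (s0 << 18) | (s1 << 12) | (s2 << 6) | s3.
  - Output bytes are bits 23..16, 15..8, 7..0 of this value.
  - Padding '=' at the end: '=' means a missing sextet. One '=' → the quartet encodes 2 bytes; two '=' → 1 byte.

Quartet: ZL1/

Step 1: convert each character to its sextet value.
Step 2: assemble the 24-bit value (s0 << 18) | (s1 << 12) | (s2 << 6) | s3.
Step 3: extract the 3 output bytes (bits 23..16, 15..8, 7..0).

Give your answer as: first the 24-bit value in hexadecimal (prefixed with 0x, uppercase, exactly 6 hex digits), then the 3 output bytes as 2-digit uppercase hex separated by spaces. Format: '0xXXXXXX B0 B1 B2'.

Sextets: Z=25, L=11, 1=53, /=63
24-bit: (25<<18) | (11<<12) | (53<<6) | 63
      = 0x640000 | 0x00B000 | 0x000D40 | 0x00003F
      = 0x64BD7F
Bytes: (v>>16)&0xFF=64, (v>>8)&0xFF=BD, v&0xFF=7F

Answer: 0x64BD7F 64 BD 7F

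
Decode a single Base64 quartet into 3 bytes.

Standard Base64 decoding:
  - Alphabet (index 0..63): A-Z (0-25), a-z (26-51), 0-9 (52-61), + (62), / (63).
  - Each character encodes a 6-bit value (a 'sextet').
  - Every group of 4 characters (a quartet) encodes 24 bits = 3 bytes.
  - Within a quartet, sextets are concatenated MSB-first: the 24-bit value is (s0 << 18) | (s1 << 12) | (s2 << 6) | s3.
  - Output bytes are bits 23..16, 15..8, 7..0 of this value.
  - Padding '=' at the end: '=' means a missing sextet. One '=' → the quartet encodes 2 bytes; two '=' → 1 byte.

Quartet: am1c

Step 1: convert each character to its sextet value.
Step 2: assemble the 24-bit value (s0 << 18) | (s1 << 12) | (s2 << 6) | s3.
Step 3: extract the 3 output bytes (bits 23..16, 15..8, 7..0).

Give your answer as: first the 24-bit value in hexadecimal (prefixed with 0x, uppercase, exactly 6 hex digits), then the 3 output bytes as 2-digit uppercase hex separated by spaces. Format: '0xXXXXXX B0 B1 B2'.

Sextets: a=26, m=38, 1=53, c=28
24-bit: (26<<18) | (38<<12) | (53<<6) | 28
      = 0x680000 | 0x026000 | 0x000D40 | 0x00001C
      = 0x6A6D5C
Bytes: (v>>16)&0xFF=6A, (v>>8)&0xFF=6D, v&0xFF=5C

Answer: 0x6A6D5C 6A 6D 5C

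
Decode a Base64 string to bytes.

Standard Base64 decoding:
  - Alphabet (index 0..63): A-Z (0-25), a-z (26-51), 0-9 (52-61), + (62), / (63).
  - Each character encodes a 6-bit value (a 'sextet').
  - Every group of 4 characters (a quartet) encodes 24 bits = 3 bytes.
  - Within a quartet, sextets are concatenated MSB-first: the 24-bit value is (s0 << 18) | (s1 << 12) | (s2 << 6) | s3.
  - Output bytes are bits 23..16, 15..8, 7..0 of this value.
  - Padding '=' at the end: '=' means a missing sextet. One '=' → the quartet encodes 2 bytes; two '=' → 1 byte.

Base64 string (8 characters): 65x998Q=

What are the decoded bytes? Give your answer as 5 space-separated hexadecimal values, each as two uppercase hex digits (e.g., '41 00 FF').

After char 0 ('6'=58): chars_in_quartet=1 acc=0x3A bytes_emitted=0
After char 1 ('5'=57): chars_in_quartet=2 acc=0xEB9 bytes_emitted=0
After char 2 ('x'=49): chars_in_quartet=3 acc=0x3AE71 bytes_emitted=0
After char 3 ('9'=61): chars_in_quartet=4 acc=0xEB9C7D -> emit EB 9C 7D, reset; bytes_emitted=3
After char 4 ('9'=61): chars_in_quartet=1 acc=0x3D bytes_emitted=3
After char 5 ('8'=60): chars_in_quartet=2 acc=0xF7C bytes_emitted=3
After char 6 ('Q'=16): chars_in_quartet=3 acc=0x3DF10 bytes_emitted=3
Padding '=': partial quartet acc=0x3DF10 -> emit F7 C4; bytes_emitted=5

Answer: EB 9C 7D F7 C4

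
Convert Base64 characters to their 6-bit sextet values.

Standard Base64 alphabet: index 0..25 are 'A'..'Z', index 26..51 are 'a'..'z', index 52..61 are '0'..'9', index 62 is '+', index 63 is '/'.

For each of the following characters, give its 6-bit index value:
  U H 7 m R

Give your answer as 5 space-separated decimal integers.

Answer: 20 7 59 38 17

Derivation:
'U': A..Z range, ord('U') − ord('A') = 20
'H': A..Z range, ord('H') − ord('A') = 7
'7': 0..9 range, 52 + ord('7') − ord('0') = 59
'm': a..z range, 26 + ord('m') − ord('a') = 38
'R': A..Z range, ord('R') − ord('A') = 17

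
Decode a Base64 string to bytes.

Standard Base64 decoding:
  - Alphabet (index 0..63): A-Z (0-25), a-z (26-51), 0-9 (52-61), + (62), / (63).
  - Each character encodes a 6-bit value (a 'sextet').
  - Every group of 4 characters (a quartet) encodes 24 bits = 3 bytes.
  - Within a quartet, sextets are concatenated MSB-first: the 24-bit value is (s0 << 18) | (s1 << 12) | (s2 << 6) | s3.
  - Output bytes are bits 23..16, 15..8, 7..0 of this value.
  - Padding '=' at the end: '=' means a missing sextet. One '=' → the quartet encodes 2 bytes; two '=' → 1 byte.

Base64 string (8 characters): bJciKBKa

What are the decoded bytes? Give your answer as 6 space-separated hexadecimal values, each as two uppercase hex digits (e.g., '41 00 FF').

After char 0 ('b'=27): chars_in_quartet=1 acc=0x1B bytes_emitted=0
After char 1 ('J'=9): chars_in_quartet=2 acc=0x6C9 bytes_emitted=0
After char 2 ('c'=28): chars_in_quartet=3 acc=0x1B25C bytes_emitted=0
After char 3 ('i'=34): chars_in_quartet=4 acc=0x6C9722 -> emit 6C 97 22, reset; bytes_emitted=3
After char 4 ('K'=10): chars_in_quartet=1 acc=0xA bytes_emitted=3
After char 5 ('B'=1): chars_in_quartet=2 acc=0x281 bytes_emitted=3
After char 6 ('K'=10): chars_in_quartet=3 acc=0xA04A bytes_emitted=3
After char 7 ('a'=26): chars_in_quartet=4 acc=0x28129A -> emit 28 12 9A, reset; bytes_emitted=6

Answer: 6C 97 22 28 12 9A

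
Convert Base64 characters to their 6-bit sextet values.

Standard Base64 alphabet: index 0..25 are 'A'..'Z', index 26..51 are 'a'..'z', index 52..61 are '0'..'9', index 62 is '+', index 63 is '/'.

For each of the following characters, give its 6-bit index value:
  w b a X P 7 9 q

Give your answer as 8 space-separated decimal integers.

'w': a..z range, 26 + ord('w') − ord('a') = 48
'b': a..z range, 26 + ord('b') − ord('a') = 27
'a': a..z range, 26 + ord('a') − ord('a') = 26
'X': A..Z range, ord('X') − ord('A') = 23
'P': A..Z range, ord('P') − ord('A') = 15
'7': 0..9 range, 52 + ord('7') − ord('0') = 59
'9': 0..9 range, 52 + ord('9') − ord('0') = 61
'q': a..z range, 26 + ord('q') − ord('a') = 42

Answer: 48 27 26 23 15 59 61 42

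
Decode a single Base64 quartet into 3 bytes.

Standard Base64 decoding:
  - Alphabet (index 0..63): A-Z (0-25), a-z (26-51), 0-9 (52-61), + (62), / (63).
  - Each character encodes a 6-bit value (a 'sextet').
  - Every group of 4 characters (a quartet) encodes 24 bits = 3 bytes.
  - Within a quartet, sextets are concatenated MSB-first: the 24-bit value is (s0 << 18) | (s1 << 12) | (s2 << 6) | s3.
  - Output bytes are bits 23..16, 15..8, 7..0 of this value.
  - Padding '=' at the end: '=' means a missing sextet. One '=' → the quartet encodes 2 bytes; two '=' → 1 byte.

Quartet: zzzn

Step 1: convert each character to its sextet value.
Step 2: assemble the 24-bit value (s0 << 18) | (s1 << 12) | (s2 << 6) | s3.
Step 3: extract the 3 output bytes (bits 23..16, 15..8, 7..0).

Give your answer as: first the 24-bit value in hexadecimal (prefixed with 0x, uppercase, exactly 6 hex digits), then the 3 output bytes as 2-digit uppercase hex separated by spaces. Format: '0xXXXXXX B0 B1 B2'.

Sextets: z=51, z=51, z=51, n=39
24-bit: (51<<18) | (51<<12) | (51<<6) | 39
      = 0xCC0000 | 0x033000 | 0x000CC0 | 0x000027
      = 0xCF3CE7
Bytes: (v>>16)&0xFF=CF, (v>>8)&0xFF=3C, v&0xFF=E7

Answer: 0xCF3CE7 CF 3C E7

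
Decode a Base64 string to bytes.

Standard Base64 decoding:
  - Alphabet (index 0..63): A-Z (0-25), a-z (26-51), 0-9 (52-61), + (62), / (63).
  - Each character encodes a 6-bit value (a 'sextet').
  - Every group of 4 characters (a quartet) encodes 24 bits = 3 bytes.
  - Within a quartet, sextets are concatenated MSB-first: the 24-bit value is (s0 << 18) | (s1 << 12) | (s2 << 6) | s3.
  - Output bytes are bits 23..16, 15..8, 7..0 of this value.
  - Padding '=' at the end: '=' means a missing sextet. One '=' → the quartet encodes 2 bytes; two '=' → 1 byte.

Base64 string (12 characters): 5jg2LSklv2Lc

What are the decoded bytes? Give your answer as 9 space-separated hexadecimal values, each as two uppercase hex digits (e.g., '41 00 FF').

After char 0 ('5'=57): chars_in_quartet=1 acc=0x39 bytes_emitted=0
After char 1 ('j'=35): chars_in_quartet=2 acc=0xE63 bytes_emitted=0
After char 2 ('g'=32): chars_in_quartet=3 acc=0x398E0 bytes_emitted=0
After char 3 ('2'=54): chars_in_quartet=4 acc=0xE63836 -> emit E6 38 36, reset; bytes_emitted=3
After char 4 ('L'=11): chars_in_quartet=1 acc=0xB bytes_emitted=3
After char 5 ('S'=18): chars_in_quartet=2 acc=0x2D2 bytes_emitted=3
After char 6 ('k'=36): chars_in_quartet=3 acc=0xB4A4 bytes_emitted=3
After char 7 ('l'=37): chars_in_quartet=4 acc=0x2D2925 -> emit 2D 29 25, reset; bytes_emitted=6
After char 8 ('v'=47): chars_in_quartet=1 acc=0x2F bytes_emitted=6
After char 9 ('2'=54): chars_in_quartet=2 acc=0xBF6 bytes_emitted=6
After char 10 ('L'=11): chars_in_quartet=3 acc=0x2FD8B bytes_emitted=6
After char 11 ('c'=28): chars_in_quartet=4 acc=0xBF62DC -> emit BF 62 DC, reset; bytes_emitted=9

Answer: E6 38 36 2D 29 25 BF 62 DC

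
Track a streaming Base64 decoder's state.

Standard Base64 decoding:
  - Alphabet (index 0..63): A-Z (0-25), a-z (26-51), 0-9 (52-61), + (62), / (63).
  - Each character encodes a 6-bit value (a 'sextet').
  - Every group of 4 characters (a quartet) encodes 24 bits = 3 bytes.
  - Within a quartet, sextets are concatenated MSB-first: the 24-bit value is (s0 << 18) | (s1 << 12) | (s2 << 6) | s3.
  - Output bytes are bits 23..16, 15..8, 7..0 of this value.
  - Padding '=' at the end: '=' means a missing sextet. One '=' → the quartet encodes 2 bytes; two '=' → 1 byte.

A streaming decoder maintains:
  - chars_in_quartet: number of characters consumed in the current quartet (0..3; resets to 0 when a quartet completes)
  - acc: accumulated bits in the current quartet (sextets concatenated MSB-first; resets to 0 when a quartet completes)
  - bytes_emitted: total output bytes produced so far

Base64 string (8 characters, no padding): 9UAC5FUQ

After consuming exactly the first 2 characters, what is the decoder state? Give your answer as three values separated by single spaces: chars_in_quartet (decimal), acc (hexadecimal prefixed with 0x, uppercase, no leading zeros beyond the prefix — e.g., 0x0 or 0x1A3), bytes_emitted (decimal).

Answer: 2 0xF54 0

Derivation:
After char 0 ('9'=61): chars_in_quartet=1 acc=0x3D bytes_emitted=0
After char 1 ('U'=20): chars_in_quartet=2 acc=0xF54 bytes_emitted=0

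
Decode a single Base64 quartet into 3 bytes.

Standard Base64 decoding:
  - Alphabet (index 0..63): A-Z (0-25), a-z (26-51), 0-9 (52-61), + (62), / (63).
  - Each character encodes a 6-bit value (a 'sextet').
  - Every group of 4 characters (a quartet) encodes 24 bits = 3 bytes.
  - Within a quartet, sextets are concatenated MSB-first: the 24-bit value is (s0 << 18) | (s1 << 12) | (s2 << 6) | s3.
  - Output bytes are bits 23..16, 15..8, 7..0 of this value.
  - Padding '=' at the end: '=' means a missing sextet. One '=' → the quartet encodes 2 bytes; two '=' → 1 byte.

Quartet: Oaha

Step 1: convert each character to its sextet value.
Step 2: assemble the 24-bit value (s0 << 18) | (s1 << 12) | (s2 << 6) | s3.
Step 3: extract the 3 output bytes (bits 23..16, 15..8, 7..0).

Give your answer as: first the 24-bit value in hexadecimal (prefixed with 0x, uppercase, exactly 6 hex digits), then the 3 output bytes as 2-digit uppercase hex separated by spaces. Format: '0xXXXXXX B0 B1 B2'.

Answer: 0x39A85A 39 A8 5A

Derivation:
Sextets: O=14, a=26, h=33, a=26
24-bit: (14<<18) | (26<<12) | (33<<6) | 26
      = 0x380000 | 0x01A000 | 0x000840 | 0x00001A
      = 0x39A85A
Bytes: (v>>16)&0xFF=39, (v>>8)&0xFF=A8, v&0xFF=5A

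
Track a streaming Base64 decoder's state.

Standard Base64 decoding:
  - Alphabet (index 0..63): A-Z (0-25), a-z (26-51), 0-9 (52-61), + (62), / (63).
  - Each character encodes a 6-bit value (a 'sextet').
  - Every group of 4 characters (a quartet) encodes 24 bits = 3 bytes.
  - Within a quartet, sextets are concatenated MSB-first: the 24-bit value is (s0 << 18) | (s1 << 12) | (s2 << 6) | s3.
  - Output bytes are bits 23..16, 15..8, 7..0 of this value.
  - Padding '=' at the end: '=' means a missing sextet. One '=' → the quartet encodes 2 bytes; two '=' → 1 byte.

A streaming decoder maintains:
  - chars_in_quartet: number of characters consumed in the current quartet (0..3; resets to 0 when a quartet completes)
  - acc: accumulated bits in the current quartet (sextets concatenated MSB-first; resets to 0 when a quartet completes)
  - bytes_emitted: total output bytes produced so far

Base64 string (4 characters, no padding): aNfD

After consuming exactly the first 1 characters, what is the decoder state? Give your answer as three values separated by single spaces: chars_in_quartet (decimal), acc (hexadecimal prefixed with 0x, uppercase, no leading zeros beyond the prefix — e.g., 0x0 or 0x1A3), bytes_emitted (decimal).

Answer: 1 0x1A 0

Derivation:
After char 0 ('a'=26): chars_in_quartet=1 acc=0x1A bytes_emitted=0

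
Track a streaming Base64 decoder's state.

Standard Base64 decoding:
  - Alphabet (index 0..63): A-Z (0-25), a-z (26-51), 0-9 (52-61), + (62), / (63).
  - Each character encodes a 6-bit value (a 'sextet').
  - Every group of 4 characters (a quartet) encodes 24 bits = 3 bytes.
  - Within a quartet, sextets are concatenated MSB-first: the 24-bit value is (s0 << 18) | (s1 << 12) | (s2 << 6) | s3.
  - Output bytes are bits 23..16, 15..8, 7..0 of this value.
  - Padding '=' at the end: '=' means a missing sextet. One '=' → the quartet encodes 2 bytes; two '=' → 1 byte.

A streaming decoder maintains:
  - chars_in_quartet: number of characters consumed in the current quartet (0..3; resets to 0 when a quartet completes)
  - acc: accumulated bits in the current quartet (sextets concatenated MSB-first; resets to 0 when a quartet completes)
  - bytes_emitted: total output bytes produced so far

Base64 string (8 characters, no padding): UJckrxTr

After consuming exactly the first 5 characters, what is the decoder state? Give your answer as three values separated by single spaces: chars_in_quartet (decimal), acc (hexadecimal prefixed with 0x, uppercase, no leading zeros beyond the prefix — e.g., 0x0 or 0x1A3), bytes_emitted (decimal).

After char 0 ('U'=20): chars_in_quartet=1 acc=0x14 bytes_emitted=0
After char 1 ('J'=9): chars_in_quartet=2 acc=0x509 bytes_emitted=0
After char 2 ('c'=28): chars_in_quartet=3 acc=0x1425C bytes_emitted=0
After char 3 ('k'=36): chars_in_quartet=4 acc=0x509724 -> emit 50 97 24, reset; bytes_emitted=3
After char 4 ('r'=43): chars_in_quartet=1 acc=0x2B bytes_emitted=3

Answer: 1 0x2B 3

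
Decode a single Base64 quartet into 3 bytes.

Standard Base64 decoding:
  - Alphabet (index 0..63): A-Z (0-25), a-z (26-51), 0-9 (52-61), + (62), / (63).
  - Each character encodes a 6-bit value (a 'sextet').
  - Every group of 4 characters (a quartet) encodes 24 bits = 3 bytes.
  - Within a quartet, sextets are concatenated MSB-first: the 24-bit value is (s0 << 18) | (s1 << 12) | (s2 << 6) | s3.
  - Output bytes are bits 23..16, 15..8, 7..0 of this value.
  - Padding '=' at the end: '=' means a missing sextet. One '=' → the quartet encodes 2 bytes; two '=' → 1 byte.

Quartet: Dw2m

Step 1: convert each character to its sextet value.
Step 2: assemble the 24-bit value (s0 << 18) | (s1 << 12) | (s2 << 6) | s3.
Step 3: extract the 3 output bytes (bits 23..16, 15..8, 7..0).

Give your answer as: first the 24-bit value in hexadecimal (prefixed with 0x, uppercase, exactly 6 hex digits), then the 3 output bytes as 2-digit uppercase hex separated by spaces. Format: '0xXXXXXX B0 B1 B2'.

Sextets: D=3, w=48, 2=54, m=38
24-bit: (3<<18) | (48<<12) | (54<<6) | 38
      = 0x0C0000 | 0x030000 | 0x000D80 | 0x000026
      = 0x0F0DA6
Bytes: (v>>16)&0xFF=0F, (v>>8)&0xFF=0D, v&0xFF=A6

Answer: 0x0F0DA6 0F 0D A6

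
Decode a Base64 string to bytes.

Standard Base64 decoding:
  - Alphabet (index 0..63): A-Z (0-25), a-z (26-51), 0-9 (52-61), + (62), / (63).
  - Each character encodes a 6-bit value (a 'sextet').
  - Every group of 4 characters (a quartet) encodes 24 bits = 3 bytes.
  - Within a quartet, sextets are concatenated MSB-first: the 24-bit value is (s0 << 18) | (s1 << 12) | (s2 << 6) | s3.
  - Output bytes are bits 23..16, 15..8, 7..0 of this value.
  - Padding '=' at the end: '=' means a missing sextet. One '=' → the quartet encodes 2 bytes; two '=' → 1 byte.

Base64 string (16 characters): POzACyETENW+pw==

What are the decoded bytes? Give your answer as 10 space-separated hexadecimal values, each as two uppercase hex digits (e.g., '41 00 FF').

Answer: 3C EC C0 0B 21 13 10 D5 BE A7

Derivation:
After char 0 ('P'=15): chars_in_quartet=1 acc=0xF bytes_emitted=0
After char 1 ('O'=14): chars_in_quartet=2 acc=0x3CE bytes_emitted=0
After char 2 ('z'=51): chars_in_quartet=3 acc=0xF3B3 bytes_emitted=0
After char 3 ('A'=0): chars_in_quartet=4 acc=0x3CECC0 -> emit 3C EC C0, reset; bytes_emitted=3
After char 4 ('C'=2): chars_in_quartet=1 acc=0x2 bytes_emitted=3
After char 5 ('y'=50): chars_in_quartet=2 acc=0xB2 bytes_emitted=3
After char 6 ('E'=4): chars_in_quartet=3 acc=0x2C84 bytes_emitted=3
After char 7 ('T'=19): chars_in_quartet=4 acc=0xB2113 -> emit 0B 21 13, reset; bytes_emitted=6
After char 8 ('E'=4): chars_in_quartet=1 acc=0x4 bytes_emitted=6
After char 9 ('N'=13): chars_in_quartet=2 acc=0x10D bytes_emitted=6
After char 10 ('W'=22): chars_in_quartet=3 acc=0x4356 bytes_emitted=6
After char 11 ('+'=62): chars_in_quartet=4 acc=0x10D5BE -> emit 10 D5 BE, reset; bytes_emitted=9
After char 12 ('p'=41): chars_in_quartet=1 acc=0x29 bytes_emitted=9
After char 13 ('w'=48): chars_in_quartet=2 acc=0xA70 bytes_emitted=9
Padding '==': partial quartet acc=0xA70 -> emit A7; bytes_emitted=10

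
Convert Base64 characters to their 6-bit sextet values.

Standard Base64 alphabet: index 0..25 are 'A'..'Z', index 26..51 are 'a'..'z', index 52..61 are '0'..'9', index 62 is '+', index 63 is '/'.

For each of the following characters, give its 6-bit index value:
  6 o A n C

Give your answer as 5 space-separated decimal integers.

'6': 0..9 range, 52 + ord('6') − ord('0') = 58
'o': a..z range, 26 + ord('o') − ord('a') = 40
'A': A..Z range, ord('A') − ord('A') = 0
'n': a..z range, 26 + ord('n') − ord('a') = 39
'C': A..Z range, ord('C') − ord('A') = 2

Answer: 58 40 0 39 2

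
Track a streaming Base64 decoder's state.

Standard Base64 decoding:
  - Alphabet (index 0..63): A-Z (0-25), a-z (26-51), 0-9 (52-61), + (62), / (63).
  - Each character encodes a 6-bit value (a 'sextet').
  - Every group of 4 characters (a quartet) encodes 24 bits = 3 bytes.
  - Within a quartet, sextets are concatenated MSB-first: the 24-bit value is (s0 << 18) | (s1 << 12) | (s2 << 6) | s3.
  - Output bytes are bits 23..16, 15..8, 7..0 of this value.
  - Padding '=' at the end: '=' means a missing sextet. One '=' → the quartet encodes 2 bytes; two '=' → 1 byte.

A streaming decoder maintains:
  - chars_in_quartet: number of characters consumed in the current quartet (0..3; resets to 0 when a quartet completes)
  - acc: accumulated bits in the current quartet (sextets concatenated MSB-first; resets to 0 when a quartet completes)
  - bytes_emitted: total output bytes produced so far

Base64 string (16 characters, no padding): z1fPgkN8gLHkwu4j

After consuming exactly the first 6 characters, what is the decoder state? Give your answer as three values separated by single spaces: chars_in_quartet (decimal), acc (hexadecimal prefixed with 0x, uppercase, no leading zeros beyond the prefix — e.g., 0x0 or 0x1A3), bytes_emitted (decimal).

After char 0 ('z'=51): chars_in_quartet=1 acc=0x33 bytes_emitted=0
After char 1 ('1'=53): chars_in_quartet=2 acc=0xCF5 bytes_emitted=0
After char 2 ('f'=31): chars_in_quartet=3 acc=0x33D5F bytes_emitted=0
After char 3 ('P'=15): chars_in_quartet=4 acc=0xCF57CF -> emit CF 57 CF, reset; bytes_emitted=3
After char 4 ('g'=32): chars_in_quartet=1 acc=0x20 bytes_emitted=3
After char 5 ('k'=36): chars_in_quartet=2 acc=0x824 bytes_emitted=3

Answer: 2 0x824 3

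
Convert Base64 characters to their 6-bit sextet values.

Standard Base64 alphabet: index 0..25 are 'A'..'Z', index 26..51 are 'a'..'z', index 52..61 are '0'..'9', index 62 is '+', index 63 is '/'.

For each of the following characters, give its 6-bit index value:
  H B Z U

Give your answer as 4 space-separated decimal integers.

'H': A..Z range, ord('H') − ord('A') = 7
'B': A..Z range, ord('B') − ord('A') = 1
'Z': A..Z range, ord('Z') − ord('A') = 25
'U': A..Z range, ord('U') − ord('A') = 20

Answer: 7 1 25 20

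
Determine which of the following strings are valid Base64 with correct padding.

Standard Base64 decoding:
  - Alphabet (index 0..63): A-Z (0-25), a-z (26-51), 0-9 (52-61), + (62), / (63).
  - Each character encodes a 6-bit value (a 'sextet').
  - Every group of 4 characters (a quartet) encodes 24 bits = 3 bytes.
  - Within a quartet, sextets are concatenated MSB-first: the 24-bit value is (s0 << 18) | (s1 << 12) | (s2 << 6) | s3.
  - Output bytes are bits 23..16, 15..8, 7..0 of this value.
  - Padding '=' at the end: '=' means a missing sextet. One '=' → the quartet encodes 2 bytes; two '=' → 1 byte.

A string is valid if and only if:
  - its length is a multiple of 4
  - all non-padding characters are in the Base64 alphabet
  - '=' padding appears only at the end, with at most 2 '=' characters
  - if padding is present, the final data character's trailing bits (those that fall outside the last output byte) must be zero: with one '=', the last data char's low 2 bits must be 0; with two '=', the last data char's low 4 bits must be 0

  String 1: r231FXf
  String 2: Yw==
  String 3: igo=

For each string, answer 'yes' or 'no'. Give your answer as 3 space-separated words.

Answer: no yes yes

Derivation:
String 1: 'r231FXf' → invalid (len=7 not mult of 4)
String 2: 'Yw==' → valid
String 3: 'igo=' → valid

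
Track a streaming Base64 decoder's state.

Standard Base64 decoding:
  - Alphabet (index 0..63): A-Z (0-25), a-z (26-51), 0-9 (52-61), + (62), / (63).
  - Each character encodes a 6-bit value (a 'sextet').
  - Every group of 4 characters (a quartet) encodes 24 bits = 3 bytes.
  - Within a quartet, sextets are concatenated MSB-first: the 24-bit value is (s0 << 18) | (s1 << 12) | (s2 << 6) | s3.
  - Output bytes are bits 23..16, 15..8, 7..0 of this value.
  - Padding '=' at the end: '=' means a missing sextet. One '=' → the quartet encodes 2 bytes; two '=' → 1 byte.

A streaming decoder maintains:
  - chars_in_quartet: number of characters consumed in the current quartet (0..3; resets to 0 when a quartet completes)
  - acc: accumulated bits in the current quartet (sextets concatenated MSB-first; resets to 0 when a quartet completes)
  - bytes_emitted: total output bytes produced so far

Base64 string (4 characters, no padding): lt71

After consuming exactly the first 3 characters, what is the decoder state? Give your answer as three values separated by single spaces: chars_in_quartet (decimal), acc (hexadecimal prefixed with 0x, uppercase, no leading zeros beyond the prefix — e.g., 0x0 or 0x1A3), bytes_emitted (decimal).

After char 0 ('l'=37): chars_in_quartet=1 acc=0x25 bytes_emitted=0
After char 1 ('t'=45): chars_in_quartet=2 acc=0x96D bytes_emitted=0
After char 2 ('7'=59): chars_in_quartet=3 acc=0x25B7B bytes_emitted=0

Answer: 3 0x25B7B 0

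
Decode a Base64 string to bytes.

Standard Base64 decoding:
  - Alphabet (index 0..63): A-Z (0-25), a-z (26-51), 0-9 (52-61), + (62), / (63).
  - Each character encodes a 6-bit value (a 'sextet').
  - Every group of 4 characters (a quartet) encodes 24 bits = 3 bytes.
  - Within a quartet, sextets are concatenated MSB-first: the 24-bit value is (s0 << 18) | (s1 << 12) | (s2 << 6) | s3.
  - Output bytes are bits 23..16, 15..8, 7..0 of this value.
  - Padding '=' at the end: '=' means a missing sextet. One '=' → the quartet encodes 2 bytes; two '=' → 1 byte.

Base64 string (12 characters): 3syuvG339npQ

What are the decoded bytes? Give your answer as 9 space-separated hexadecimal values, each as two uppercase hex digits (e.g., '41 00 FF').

After char 0 ('3'=55): chars_in_quartet=1 acc=0x37 bytes_emitted=0
After char 1 ('s'=44): chars_in_quartet=2 acc=0xDEC bytes_emitted=0
After char 2 ('y'=50): chars_in_quartet=3 acc=0x37B32 bytes_emitted=0
After char 3 ('u'=46): chars_in_quartet=4 acc=0xDECCAE -> emit DE CC AE, reset; bytes_emitted=3
After char 4 ('v'=47): chars_in_quartet=1 acc=0x2F bytes_emitted=3
After char 5 ('G'=6): chars_in_quartet=2 acc=0xBC6 bytes_emitted=3
After char 6 ('3'=55): chars_in_quartet=3 acc=0x2F1B7 bytes_emitted=3
After char 7 ('3'=55): chars_in_quartet=4 acc=0xBC6DF7 -> emit BC 6D F7, reset; bytes_emitted=6
After char 8 ('9'=61): chars_in_quartet=1 acc=0x3D bytes_emitted=6
After char 9 ('n'=39): chars_in_quartet=2 acc=0xF67 bytes_emitted=6
After char 10 ('p'=41): chars_in_quartet=3 acc=0x3D9E9 bytes_emitted=6
After char 11 ('Q'=16): chars_in_quartet=4 acc=0xF67A50 -> emit F6 7A 50, reset; bytes_emitted=9

Answer: DE CC AE BC 6D F7 F6 7A 50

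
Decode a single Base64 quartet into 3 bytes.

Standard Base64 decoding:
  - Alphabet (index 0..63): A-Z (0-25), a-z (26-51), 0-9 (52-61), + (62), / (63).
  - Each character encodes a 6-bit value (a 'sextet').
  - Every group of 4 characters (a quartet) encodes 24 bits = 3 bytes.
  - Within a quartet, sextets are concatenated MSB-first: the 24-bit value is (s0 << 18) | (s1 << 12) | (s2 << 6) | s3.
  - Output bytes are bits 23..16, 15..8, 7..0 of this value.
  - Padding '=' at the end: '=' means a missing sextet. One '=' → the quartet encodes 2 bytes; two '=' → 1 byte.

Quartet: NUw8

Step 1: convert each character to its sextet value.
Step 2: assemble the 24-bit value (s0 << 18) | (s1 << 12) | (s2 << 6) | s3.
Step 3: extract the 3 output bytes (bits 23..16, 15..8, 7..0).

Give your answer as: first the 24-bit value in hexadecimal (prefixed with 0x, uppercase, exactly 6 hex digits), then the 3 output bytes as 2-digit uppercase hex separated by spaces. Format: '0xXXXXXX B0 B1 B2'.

Sextets: N=13, U=20, w=48, 8=60
24-bit: (13<<18) | (20<<12) | (48<<6) | 60
      = 0x340000 | 0x014000 | 0x000C00 | 0x00003C
      = 0x354C3C
Bytes: (v>>16)&0xFF=35, (v>>8)&0xFF=4C, v&0xFF=3C

Answer: 0x354C3C 35 4C 3C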